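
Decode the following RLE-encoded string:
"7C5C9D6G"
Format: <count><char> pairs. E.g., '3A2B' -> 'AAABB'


Expanding each <count><char> pair:
  7C -> 'CCCCCCC'
  5C -> 'CCCCC'
  9D -> 'DDDDDDDDD'
  6G -> 'GGGGGG'

Decoded = CCCCCCCCCCCCDDDDDDDDDGGGGGG


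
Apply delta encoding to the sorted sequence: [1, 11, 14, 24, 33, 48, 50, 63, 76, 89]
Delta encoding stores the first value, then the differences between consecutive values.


First value: 1
Deltas:
  11 - 1 = 10
  14 - 11 = 3
  24 - 14 = 10
  33 - 24 = 9
  48 - 33 = 15
  50 - 48 = 2
  63 - 50 = 13
  76 - 63 = 13
  89 - 76 = 13


Delta encoded: [1, 10, 3, 10, 9, 15, 2, 13, 13, 13]


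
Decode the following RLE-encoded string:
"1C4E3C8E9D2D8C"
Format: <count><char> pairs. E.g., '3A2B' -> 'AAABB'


Expanding each <count><char> pair:
  1C -> 'C'
  4E -> 'EEEE'
  3C -> 'CCC'
  8E -> 'EEEEEEEE'
  9D -> 'DDDDDDDDD'
  2D -> 'DD'
  8C -> 'CCCCCCCC'

Decoded = CEEEECCCEEEEEEEEDDDDDDDDDDDCCCCCCCC


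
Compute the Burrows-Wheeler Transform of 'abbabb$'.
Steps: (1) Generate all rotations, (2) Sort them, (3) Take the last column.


Rotations (sorted):
  0: $abbabb -> last char: b
  1: abb$abb -> last char: b
  2: abbabb$ -> last char: $
  3: b$abbab -> last char: b
  4: babb$ab -> last char: b
  5: bb$abba -> last char: a
  6: bbabb$a -> last char: a


BWT = bb$bbaa


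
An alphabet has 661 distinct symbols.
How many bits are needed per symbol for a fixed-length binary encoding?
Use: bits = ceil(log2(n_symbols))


log2(661) = 9.3685
Bracket: 2^9 = 512 < 661 <= 2^10 = 1024
So ceil(log2(661)) = 10

bits = ceil(log2(661)) = ceil(9.3685) = 10 bits


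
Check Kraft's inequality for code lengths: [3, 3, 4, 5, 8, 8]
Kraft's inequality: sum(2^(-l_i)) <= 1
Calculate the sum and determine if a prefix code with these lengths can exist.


Sum = 2^(-3) + 2^(-3) + 2^(-4) + 2^(-5) + 2^(-8) + 2^(-8)
    = 0.125 + 0.125 + 0.0625 + 0.03125 + 0.00390625 + 0.00390625
    = 90/256 = 0.3515625
Since 0.3515625 <= 1, Kraft's inequality IS satisfied.
A prefix code with these lengths CAN exist.

Kraft sum = 0.3515625. Satisfied.


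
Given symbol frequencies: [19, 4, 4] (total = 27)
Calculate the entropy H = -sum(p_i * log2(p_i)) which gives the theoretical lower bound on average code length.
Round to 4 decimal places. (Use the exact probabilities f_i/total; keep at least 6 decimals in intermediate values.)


Per-symbol terms -p_i * log2(p_i) with p_i = f_i/27:
  p = 19/27 = 0.703704: log2(p) = -0.506960, -p*log2(p) = 0.356750
  p = 4/27 = 0.148148: log2(p) = -2.754888, -p*log2(p) = 0.408131
  p = 4/27 = 0.148148: log2(p) = -2.754888, -p*log2(p) = 0.408131
H = 0.356750 + 0.408131 + 0.408131 = 1.173012

H = 1.173 bits/symbol


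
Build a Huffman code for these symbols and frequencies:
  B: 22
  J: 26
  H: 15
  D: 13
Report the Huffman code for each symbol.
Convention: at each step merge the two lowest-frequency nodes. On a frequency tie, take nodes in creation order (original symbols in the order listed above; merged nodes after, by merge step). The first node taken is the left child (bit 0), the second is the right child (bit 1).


Huffman tree construction:
Step 1: Merge D(13) + H(15) = 28
Step 2: Merge B(22) + J(26) = 48
Step 3: Merge (D+H)(28) + (B+J)(48) = 76
Read each symbol's code off the tree from the root (left child = 0, right child = 1).

Codes:
  B: 10 (length 2)
  J: 11 (length 2)
  H: 01 (length 2)
  D: 00 (length 2)
Average code length: 152/76 = 2.0000 bits/symbol


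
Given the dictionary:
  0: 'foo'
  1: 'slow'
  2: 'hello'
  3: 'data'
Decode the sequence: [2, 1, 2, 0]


Look up each index in the dictionary:
  2 -> 'hello'
  1 -> 'slow'
  2 -> 'hello'
  0 -> 'foo'

Decoded: "hello slow hello foo"


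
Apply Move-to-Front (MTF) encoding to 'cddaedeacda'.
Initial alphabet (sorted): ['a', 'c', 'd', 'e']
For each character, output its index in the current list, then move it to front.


MTF encoding:
'c': index 1 in ['a', 'c', 'd', 'e'] -> ['c', 'a', 'd', 'e']
'd': index 2 in ['c', 'a', 'd', 'e'] -> ['d', 'c', 'a', 'e']
'd': index 0 in ['d', 'c', 'a', 'e'] -> ['d', 'c', 'a', 'e']
'a': index 2 in ['d', 'c', 'a', 'e'] -> ['a', 'd', 'c', 'e']
'e': index 3 in ['a', 'd', 'c', 'e'] -> ['e', 'a', 'd', 'c']
'd': index 2 in ['e', 'a', 'd', 'c'] -> ['d', 'e', 'a', 'c']
'e': index 1 in ['d', 'e', 'a', 'c'] -> ['e', 'd', 'a', 'c']
'a': index 2 in ['e', 'd', 'a', 'c'] -> ['a', 'e', 'd', 'c']
'c': index 3 in ['a', 'e', 'd', 'c'] -> ['c', 'a', 'e', 'd']
'd': index 3 in ['c', 'a', 'e', 'd'] -> ['d', 'c', 'a', 'e']
'a': index 2 in ['d', 'c', 'a', 'e'] -> ['a', 'd', 'c', 'e']


Output: [1, 2, 0, 2, 3, 2, 1, 2, 3, 3, 2]


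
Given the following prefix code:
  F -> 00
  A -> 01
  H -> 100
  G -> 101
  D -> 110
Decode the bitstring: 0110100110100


Decoding step by step:
Bits 01 -> A
Bits 101 -> G
Bits 00 -> F
Bits 110 -> D
Bits 100 -> H


Decoded message: AGFDH


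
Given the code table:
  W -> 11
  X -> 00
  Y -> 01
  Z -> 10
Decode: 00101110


Decoding:
00 -> X
10 -> Z
11 -> W
10 -> Z


Result: XZWZ


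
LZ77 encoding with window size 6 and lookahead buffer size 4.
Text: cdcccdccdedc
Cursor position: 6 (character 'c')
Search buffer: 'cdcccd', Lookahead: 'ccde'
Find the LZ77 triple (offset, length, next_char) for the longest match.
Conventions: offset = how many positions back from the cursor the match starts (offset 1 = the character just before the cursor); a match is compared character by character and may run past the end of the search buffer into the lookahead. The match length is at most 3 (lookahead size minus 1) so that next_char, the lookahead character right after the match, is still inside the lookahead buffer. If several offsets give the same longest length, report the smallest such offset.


Try each offset into the search buffer:
  offset=1 (pos 5, char 'd'): match length 0
  offset=2 (pos 4, char 'c'): match length 1
  offset=3 (pos 3, char 'c'): match length 3
  offset=4 (pos 2, char 'c'): match length 2
  offset=5 (pos 1, char 'd'): match length 0
  offset=6 (pos 0, char 'c'): match length 1
Longest match has length 3 at offset 3.
next_char = character at position 6 + 3 = 9 -> 'e'

Best match: offset=3, length=3 (matching 'ccd' starting at position 3)
LZ77 triple: (3, 3, 'e')


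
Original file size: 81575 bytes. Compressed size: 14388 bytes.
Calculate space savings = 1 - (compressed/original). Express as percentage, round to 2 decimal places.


ratio = compressed/original = 14388/81575 = 0.176378
savings = 1 - ratio = 1 - 0.176378 = 0.823622
as a percentage: 0.823622 * 100 = 82.36%

Space savings = 1 - 14388/81575 = 82.36%


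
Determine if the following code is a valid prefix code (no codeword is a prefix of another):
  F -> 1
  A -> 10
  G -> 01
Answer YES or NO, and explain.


Checking each pair (does one codeword prefix another?):
  F='1' vs A='10': prefix -- VIOLATION

NO -- this is NOT a valid prefix code. F (1) is a prefix of A (10).


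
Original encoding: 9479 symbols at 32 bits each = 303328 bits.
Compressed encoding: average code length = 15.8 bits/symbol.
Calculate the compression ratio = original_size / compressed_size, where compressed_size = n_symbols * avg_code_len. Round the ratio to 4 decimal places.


original_size = n_symbols * orig_bits = 9479 * 32 = 303328 bits
compressed_size = n_symbols * avg_code_len = 9479 * 15.8 = 149768.2 bits
ratio = original_size / compressed_size = 303328 / 149768.2 = 2.0253

Compression ratio = 2.0253


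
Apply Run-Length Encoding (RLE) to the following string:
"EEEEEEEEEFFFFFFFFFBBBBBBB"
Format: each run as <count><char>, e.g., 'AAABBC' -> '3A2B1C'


Scanning runs left to right:
  i=0: run of 'E' x 9 -> '9E'
  i=9: run of 'F' x 9 -> '9F'
  i=18: run of 'B' x 7 -> '7B'

RLE = 9E9F7B


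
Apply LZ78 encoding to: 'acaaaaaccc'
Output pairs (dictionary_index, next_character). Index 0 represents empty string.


LZ78 encoding steps:
Dictionary: {0: ''}
Step 1: w='' (idx 0), next='a' -> output (0, 'a'), add 'a' as idx 1
Step 2: w='' (idx 0), next='c' -> output (0, 'c'), add 'c' as idx 2
Step 3: w='a' (idx 1), next='a' -> output (1, 'a'), add 'aa' as idx 3
Step 4: w='aa' (idx 3), next='a' -> output (3, 'a'), add 'aaa' as idx 4
Step 5: w='c' (idx 2), next='c' -> output (2, 'c'), add 'cc' as idx 5
Step 6: w='c' (idx 2), end of input -> output (2, '')


Encoded: [(0, 'a'), (0, 'c'), (1, 'a'), (3, 'a'), (2, 'c'), (2, '')]


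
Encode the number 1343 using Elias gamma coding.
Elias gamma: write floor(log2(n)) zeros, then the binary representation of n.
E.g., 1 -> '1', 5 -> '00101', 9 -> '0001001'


num_bits = floor(log2(1343)) + 1 = 11
leading_zeros = num_bits - 1 = 10
binary(1343) = 10100111111

Elias gamma(1343) = '0000000000' + '10100111111' = 000000000010100111111 (21 bits)


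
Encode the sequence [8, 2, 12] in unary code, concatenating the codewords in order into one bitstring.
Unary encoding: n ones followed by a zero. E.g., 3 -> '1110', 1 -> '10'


Encode each number as n ones followed by a terminating 0:
  8 -> 111111110 (9 bits)
  2 -> 110 (3 bits)
  12 -> 1111111111110 (13 bits)
Total length = 9 + 3 + 13 = 25 bits.

Unary([8, 2, 12]) = 1111111101101111111111110 (25 bits)


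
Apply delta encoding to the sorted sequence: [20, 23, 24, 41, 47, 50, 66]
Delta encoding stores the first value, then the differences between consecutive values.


First value: 20
Deltas:
  23 - 20 = 3
  24 - 23 = 1
  41 - 24 = 17
  47 - 41 = 6
  50 - 47 = 3
  66 - 50 = 16


Delta encoded: [20, 3, 1, 17, 6, 3, 16]


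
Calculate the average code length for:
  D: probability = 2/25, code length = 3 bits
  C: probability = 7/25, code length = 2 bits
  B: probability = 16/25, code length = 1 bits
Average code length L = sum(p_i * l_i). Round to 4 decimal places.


Weighted contributions p_i * l_i:
  D: (2/25) * 3 = 6/25
  C: (7/25) * 2 = 14/25
  B: (16/25) * 1 = 16/25
Sum = (6 + 14 + 16)/25 = 36/25

L = 36/25 = 1.4400 bits/symbol


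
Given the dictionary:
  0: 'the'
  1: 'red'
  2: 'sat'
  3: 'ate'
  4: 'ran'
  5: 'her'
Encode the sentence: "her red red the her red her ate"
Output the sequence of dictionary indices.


Look up each word in the dictionary:
  'her' -> 5
  'red' -> 1
  'red' -> 1
  'the' -> 0
  'her' -> 5
  'red' -> 1
  'her' -> 5
  'ate' -> 3

Encoded: [5, 1, 1, 0, 5, 1, 5, 3]


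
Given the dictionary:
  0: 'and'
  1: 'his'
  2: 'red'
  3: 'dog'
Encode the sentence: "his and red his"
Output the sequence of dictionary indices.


Look up each word in the dictionary:
  'his' -> 1
  'and' -> 0
  'red' -> 2
  'his' -> 1

Encoded: [1, 0, 2, 1]


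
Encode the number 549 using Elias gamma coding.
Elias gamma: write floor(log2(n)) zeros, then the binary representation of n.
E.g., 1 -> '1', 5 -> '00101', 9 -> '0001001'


num_bits = floor(log2(549)) + 1 = 10
leading_zeros = num_bits - 1 = 9
binary(549) = 1000100101

Elias gamma(549) = '000000000' + '1000100101' = 0000000001000100101 (19 bits)


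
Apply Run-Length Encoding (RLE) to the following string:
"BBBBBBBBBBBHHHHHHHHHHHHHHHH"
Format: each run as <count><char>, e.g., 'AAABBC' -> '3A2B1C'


Scanning runs left to right:
  i=0: run of 'B' x 11 -> '11B'
  i=11: run of 'H' x 16 -> '16H'

RLE = 11B16H


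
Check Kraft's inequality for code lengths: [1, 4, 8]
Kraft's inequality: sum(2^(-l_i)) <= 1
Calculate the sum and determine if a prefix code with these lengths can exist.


Sum = 2^(-1) + 2^(-4) + 2^(-8)
    = 0.5 + 0.0625 + 0.00390625
    = 145/256 = 0.56640625
Since 0.56640625 <= 1, Kraft's inequality IS satisfied.
A prefix code with these lengths CAN exist.

Kraft sum = 0.56640625. Satisfied.


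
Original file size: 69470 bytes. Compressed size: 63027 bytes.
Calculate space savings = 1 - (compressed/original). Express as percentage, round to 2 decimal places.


ratio = compressed/original = 63027/69470 = 0.907255
savings = 1 - ratio = 1 - 0.907255 = 0.092745
as a percentage: 0.092745 * 100 = 9.27%

Space savings = 1 - 63027/69470 = 9.27%


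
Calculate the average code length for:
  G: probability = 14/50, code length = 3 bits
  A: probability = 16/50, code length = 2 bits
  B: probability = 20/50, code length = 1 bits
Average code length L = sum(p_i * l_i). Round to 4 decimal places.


Weighted contributions p_i * l_i:
  G: (14/50) * 3 = 42/50
  A: (16/50) * 2 = 32/50
  B: (20/50) * 1 = 20/50
Sum = (42 + 32 + 20)/50 = 94/50

L = 94/50 = 1.8800 bits/symbol


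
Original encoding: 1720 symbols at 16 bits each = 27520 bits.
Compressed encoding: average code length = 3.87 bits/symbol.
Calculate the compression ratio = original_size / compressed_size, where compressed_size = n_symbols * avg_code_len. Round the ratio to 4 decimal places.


original_size = n_symbols * orig_bits = 1720 * 16 = 27520 bits
compressed_size = n_symbols * avg_code_len = 1720 * 3.87 = 6656.4 bits
ratio = original_size / compressed_size = 27520 / 6656.4 = 4.1344

Compression ratio = 4.1344


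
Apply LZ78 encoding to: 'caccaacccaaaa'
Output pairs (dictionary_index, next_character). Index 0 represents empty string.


LZ78 encoding steps:
Dictionary: {0: ''}
Step 1: w='' (idx 0), next='c' -> output (0, 'c'), add 'c' as idx 1
Step 2: w='' (idx 0), next='a' -> output (0, 'a'), add 'a' as idx 2
Step 3: w='c' (idx 1), next='c' -> output (1, 'c'), add 'cc' as idx 3
Step 4: w='a' (idx 2), next='a' -> output (2, 'a'), add 'aa' as idx 4
Step 5: w='cc' (idx 3), next='c' -> output (3, 'c'), add 'ccc' as idx 5
Step 6: w='aa' (idx 4), next='a' -> output (4, 'a'), add 'aaa' as idx 6
Step 7: w='a' (idx 2), end of input -> output (2, '')


Encoded: [(0, 'c'), (0, 'a'), (1, 'c'), (2, 'a'), (3, 'c'), (4, 'a'), (2, '')]


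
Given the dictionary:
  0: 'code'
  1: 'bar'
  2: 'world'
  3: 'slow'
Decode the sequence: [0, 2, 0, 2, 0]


Look up each index in the dictionary:
  0 -> 'code'
  2 -> 'world'
  0 -> 'code'
  2 -> 'world'
  0 -> 'code'

Decoded: "code world code world code"


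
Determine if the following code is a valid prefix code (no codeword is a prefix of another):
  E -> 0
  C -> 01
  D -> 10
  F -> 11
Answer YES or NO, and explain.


Checking each pair (does one codeword prefix another?):
  E='0' vs C='01': prefix -- VIOLATION

NO -- this is NOT a valid prefix code. E (0) is a prefix of C (01).


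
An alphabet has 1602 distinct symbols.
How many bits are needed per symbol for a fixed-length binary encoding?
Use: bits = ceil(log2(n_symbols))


log2(1602) = 10.6457
Bracket: 2^10 = 1024 < 1602 <= 2^11 = 2048
So ceil(log2(1602)) = 11

bits = ceil(log2(1602)) = ceil(10.6457) = 11 bits


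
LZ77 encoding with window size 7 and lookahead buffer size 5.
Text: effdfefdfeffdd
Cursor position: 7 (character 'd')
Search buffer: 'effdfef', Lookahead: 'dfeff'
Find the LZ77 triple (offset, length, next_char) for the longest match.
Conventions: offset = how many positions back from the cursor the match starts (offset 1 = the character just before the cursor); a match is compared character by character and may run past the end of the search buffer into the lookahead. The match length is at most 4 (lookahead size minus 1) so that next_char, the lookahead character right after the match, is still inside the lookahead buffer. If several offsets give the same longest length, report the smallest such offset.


Try each offset into the search buffer:
  offset=1 (pos 6, char 'f'): match length 0
  offset=2 (pos 5, char 'e'): match length 0
  offset=3 (pos 4, char 'f'): match length 0
  offset=4 (pos 3, char 'd'): match length 4
  offset=5 (pos 2, char 'f'): match length 0
  offset=6 (pos 1, char 'f'): match length 0
  offset=7 (pos 0, char 'e'): match length 0
Longest match has length 4 at offset 4.
next_char = character at position 7 + 4 = 11 -> 'f'

Best match: offset=4, length=4 (matching 'dfef' starting at position 3)
LZ77 triple: (4, 4, 'f')


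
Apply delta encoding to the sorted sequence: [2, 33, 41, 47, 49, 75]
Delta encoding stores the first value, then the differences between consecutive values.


First value: 2
Deltas:
  33 - 2 = 31
  41 - 33 = 8
  47 - 41 = 6
  49 - 47 = 2
  75 - 49 = 26


Delta encoded: [2, 31, 8, 6, 2, 26]


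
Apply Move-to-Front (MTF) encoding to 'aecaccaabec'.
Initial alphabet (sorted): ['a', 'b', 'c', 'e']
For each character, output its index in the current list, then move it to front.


MTF encoding:
'a': index 0 in ['a', 'b', 'c', 'e'] -> ['a', 'b', 'c', 'e']
'e': index 3 in ['a', 'b', 'c', 'e'] -> ['e', 'a', 'b', 'c']
'c': index 3 in ['e', 'a', 'b', 'c'] -> ['c', 'e', 'a', 'b']
'a': index 2 in ['c', 'e', 'a', 'b'] -> ['a', 'c', 'e', 'b']
'c': index 1 in ['a', 'c', 'e', 'b'] -> ['c', 'a', 'e', 'b']
'c': index 0 in ['c', 'a', 'e', 'b'] -> ['c', 'a', 'e', 'b']
'a': index 1 in ['c', 'a', 'e', 'b'] -> ['a', 'c', 'e', 'b']
'a': index 0 in ['a', 'c', 'e', 'b'] -> ['a', 'c', 'e', 'b']
'b': index 3 in ['a', 'c', 'e', 'b'] -> ['b', 'a', 'c', 'e']
'e': index 3 in ['b', 'a', 'c', 'e'] -> ['e', 'b', 'a', 'c']
'c': index 3 in ['e', 'b', 'a', 'c'] -> ['c', 'e', 'b', 'a']


Output: [0, 3, 3, 2, 1, 0, 1, 0, 3, 3, 3]


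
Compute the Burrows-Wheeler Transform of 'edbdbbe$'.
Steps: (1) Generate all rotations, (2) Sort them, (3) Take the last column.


Rotations (sorted):
  0: $edbdbbe -> last char: e
  1: bbe$edbd -> last char: d
  2: bdbbe$ed -> last char: d
  3: be$edbdb -> last char: b
  4: dbbe$edb -> last char: b
  5: dbdbbe$e -> last char: e
  6: e$edbdbb -> last char: b
  7: edbdbbe$ -> last char: $


BWT = eddbbeb$


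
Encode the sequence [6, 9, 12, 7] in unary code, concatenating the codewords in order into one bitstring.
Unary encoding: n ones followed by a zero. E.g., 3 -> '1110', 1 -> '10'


Encode each number as n ones followed by a terminating 0:
  6 -> 1111110 (7 bits)
  9 -> 1111111110 (10 bits)
  12 -> 1111111111110 (13 bits)
  7 -> 11111110 (8 bits)
Total length = 7 + 10 + 13 + 8 = 38 bits.

Unary([6, 9, 12, 7]) = 11111101111111110111111111111011111110 (38 bits)


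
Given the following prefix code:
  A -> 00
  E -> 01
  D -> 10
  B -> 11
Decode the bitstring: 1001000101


Decoding step by step:
Bits 10 -> D
Bits 01 -> E
Bits 00 -> A
Bits 01 -> E
Bits 01 -> E


Decoded message: DEAEE


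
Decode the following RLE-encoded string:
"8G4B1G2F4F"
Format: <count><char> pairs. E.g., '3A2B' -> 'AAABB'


Expanding each <count><char> pair:
  8G -> 'GGGGGGGG'
  4B -> 'BBBB'
  1G -> 'G'
  2F -> 'FF'
  4F -> 'FFFF'

Decoded = GGGGGGGGBBBBGFFFFFF


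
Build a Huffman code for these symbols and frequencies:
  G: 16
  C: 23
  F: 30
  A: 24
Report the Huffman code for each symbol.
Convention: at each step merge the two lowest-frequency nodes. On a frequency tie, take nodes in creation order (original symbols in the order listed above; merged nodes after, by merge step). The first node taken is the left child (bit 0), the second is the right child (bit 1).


Huffman tree construction:
Step 1: Merge G(16) + C(23) = 39
Step 2: Merge A(24) + F(30) = 54
Step 3: Merge (G+C)(39) + (A+F)(54) = 93
Read each symbol's code off the tree from the root (left child = 0, right child = 1).

Codes:
  G: 00 (length 2)
  C: 01 (length 2)
  F: 11 (length 2)
  A: 10 (length 2)
Average code length: 186/93 = 2.0000 bits/symbol


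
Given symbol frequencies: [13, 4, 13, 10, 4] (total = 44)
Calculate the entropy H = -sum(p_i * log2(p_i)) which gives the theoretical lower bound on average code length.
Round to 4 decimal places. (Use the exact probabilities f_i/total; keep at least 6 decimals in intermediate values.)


Per-symbol terms -p_i * log2(p_i) with p_i = f_i/44:
  p = 13/44 = 0.295455: log2(p) = -1.758992, -p*log2(p) = 0.519702
  p = 4/44 = 0.090909: log2(p) = -3.459432, -p*log2(p) = 0.314494
  p = 13/44 = 0.295455: log2(p) = -1.758992, -p*log2(p) = 0.519702
  p = 10/44 = 0.227273: log2(p) = -2.137504, -p*log2(p) = 0.485796
  p = 4/44 = 0.090909: log2(p) = -3.459432, -p*log2(p) = 0.314494
H = 0.519702 + 0.314494 + 0.519702 + 0.485796 + 0.314494 = 2.154188

H = 2.1542 bits/symbol


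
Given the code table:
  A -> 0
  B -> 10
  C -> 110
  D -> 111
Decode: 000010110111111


Decoding:
0 -> A
0 -> A
0 -> A
0 -> A
10 -> B
110 -> C
111 -> D
111 -> D


Result: AAAABCDD


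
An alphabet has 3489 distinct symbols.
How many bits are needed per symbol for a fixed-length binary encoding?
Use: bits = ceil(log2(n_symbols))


log2(3489) = 11.7686
Bracket: 2^11 = 2048 < 3489 <= 2^12 = 4096
So ceil(log2(3489)) = 12

bits = ceil(log2(3489)) = ceil(11.7686) = 12 bits


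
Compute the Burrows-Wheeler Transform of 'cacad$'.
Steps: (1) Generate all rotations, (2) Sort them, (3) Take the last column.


Rotations (sorted):
  0: $cacad -> last char: d
  1: acad$c -> last char: c
  2: ad$cac -> last char: c
  3: cacad$ -> last char: $
  4: cad$ca -> last char: a
  5: d$caca -> last char: a


BWT = dcc$aa


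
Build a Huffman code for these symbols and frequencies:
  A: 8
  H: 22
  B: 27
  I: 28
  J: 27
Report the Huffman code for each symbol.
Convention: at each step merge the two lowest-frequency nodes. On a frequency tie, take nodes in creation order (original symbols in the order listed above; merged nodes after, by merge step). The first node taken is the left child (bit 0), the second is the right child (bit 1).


Huffman tree construction:
Step 1: Merge A(8) + H(22) = 30
Step 2: Merge B(27) + J(27) = 54
Step 3: Merge I(28) + (A+H)(30) = 58
Step 4: Merge (B+J)(54) + (I+(A+H))(58) = 112
Read each symbol's code off the tree from the root (left child = 0, right child = 1).

Codes:
  A: 110 (length 3)
  H: 111 (length 3)
  B: 00 (length 2)
  I: 10 (length 2)
  J: 01 (length 2)
Average code length: 254/112 = 2.2679 bits/symbol


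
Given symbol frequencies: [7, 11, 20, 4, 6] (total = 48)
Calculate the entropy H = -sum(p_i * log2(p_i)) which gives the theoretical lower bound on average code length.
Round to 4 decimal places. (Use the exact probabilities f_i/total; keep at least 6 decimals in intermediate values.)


Per-symbol terms -p_i * log2(p_i) with p_i = f_i/48:
  p = 7/48 = 0.145833: log2(p) = -2.777608, -p*log2(p) = 0.405068
  p = 11/48 = 0.229167: log2(p) = -2.125531, -p*log2(p) = 0.487101
  p = 20/48 = 0.416667: log2(p) = -1.263034, -p*log2(p) = 0.526264
  p = 4/48 = 0.083333: log2(p) = -3.584963, -p*log2(p) = 0.298747
  p = 6/48 = 0.125000: log2(p) = -3.000000, -p*log2(p) = 0.375000
H = 0.405068 + 0.487101 + 0.526264 + 0.298747 + 0.375000 = 2.092180

H = 2.0922 bits/symbol


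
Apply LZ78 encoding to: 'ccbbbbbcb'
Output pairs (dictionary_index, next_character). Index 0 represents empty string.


LZ78 encoding steps:
Dictionary: {0: ''}
Step 1: w='' (idx 0), next='c' -> output (0, 'c'), add 'c' as idx 1
Step 2: w='c' (idx 1), next='b' -> output (1, 'b'), add 'cb' as idx 2
Step 3: w='' (idx 0), next='b' -> output (0, 'b'), add 'b' as idx 3
Step 4: w='b' (idx 3), next='b' -> output (3, 'b'), add 'bb' as idx 4
Step 5: w='b' (idx 3), next='c' -> output (3, 'c'), add 'bc' as idx 5
Step 6: w='b' (idx 3), end of input -> output (3, '')


Encoded: [(0, 'c'), (1, 'b'), (0, 'b'), (3, 'b'), (3, 'c'), (3, '')]


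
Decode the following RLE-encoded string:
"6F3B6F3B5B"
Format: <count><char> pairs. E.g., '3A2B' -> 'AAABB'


Expanding each <count><char> pair:
  6F -> 'FFFFFF'
  3B -> 'BBB'
  6F -> 'FFFFFF'
  3B -> 'BBB'
  5B -> 'BBBBB'

Decoded = FFFFFFBBBFFFFFFBBBBBBBB


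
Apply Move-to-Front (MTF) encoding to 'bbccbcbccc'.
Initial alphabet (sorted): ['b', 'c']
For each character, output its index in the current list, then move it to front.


MTF encoding:
'b': index 0 in ['b', 'c'] -> ['b', 'c']
'b': index 0 in ['b', 'c'] -> ['b', 'c']
'c': index 1 in ['b', 'c'] -> ['c', 'b']
'c': index 0 in ['c', 'b'] -> ['c', 'b']
'b': index 1 in ['c', 'b'] -> ['b', 'c']
'c': index 1 in ['b', 'c'] -> ['c', 'b']
'b': index 1 in ['c', 'b'] -> ['b', 'c']
'c': index 1 in ['b', 'c'] -> ['c', 'b']
'c': index 0 in ['c', 'b'] -> ['c', 'b']
'c': index 0 in ['c', 'b'] -> ['c', 'b']


Output: [0, 0, 1, 0, 1, 1, 1, 1, 0, 0]


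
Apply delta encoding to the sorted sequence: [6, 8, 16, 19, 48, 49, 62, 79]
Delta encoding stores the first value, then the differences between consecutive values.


First value: 6
Deltas:
  8 - 6 = 2
  16 - 8 = 8
  19 - 16 = 3
  48 - 19 = 29
  49 - 48 = 1
  62 - 49 = 13
  79 - 62 = 17


Delta encoded: [6, 2, 8, 3, 29, 1, 13, 17]


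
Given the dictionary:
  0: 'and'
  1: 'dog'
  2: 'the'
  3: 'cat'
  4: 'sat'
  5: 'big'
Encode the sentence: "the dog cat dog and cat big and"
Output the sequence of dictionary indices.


Look up each word in the dictionary:
  'the' -> 2
  'dog' -> 1
  'cat' -> 3
  'dog' -> 1
  'and' -> 0
  'cat' -> 3
  'big' -> 5
  'and' -> 0

Encoded: [2, 1, 3, 1, 0, 3, 5, 0]


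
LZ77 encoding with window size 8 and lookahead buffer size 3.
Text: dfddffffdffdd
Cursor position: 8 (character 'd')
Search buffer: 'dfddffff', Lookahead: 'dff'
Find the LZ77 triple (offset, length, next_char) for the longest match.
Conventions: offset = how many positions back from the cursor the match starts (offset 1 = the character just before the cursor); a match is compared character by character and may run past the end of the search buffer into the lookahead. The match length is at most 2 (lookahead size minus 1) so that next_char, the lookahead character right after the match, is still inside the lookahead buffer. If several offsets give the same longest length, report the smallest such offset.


Try each offset into the search buffer:
  offset=1 (pos 7, char 'f'): match length 0
  offset=2 (pos 6, char 'f'): match length 0
  offset=3 (pos 5, char 'f'): match length 0
  offset=4 (pos 4, char 'f'): match length 0
  offset=5 (pos 3, char 'd'): match length 2
  offset=6 (pos 2, char 'd'): match length 1
  offset=7 (pos 1, char 'f'): match length 0
  offset=8 (pos 0, char 'd'): match length 2
Longest match has length 2, found at offsets 5, 8; take the smallest, offset 5.
next_char = character at position 8 + 2 = 10 -> 'f'

Best match: offset=5, length=2 (matching 'df' starting at position 3)
LZ77 triple: (5, 2, 'f')


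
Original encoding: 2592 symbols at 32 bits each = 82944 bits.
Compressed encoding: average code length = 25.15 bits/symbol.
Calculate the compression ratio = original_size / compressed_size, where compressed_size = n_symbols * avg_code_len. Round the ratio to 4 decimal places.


original_size = n_symbols * orig_bits = 2592 * 32 = 82944 bits
compressed_size = n_symbols * avg_code_len = 2592 * 25.15 = 65188.8 bits
ratio = original_size / compressed_size = 82944 / 65188.8 = 1.2724

Compression ratio = 1.2724


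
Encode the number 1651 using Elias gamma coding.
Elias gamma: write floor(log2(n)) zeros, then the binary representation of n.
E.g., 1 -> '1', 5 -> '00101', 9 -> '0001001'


num_bits = floor(log2(1651)) + 1 = 11
leading_zeros = num_bits - 1 = 10
binary(1651) = 11001110011

Elias gamma(1651) = '0000000000' + '11001110011' = 000000000011001110011 (21 bits)


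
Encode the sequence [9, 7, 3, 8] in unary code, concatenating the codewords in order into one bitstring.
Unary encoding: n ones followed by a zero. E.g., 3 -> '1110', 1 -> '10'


Encode each number as n ones followed by a terminating 0:
  9 -> 1111111110 (10 bits)
  7 -> 11111110 (8 bits)
  3 -> 1110 (4 bits)
  8 -> 111111110 (9 bits)
Total length = 10 + 8 + 4 + 9 = 31 bits.

Unary([9, 7, 3, 8]) = 1111111110111111101110111111110 (31 bits)


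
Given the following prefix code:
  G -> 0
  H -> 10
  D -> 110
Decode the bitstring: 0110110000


Decoding step by step:
Bits 0 -> G
Bits 110 -> D
Bits 110 -> D
Bits 0 -> G
Bits 0 -> G
Bits 0 -> G


Decoded message: GDDGGG


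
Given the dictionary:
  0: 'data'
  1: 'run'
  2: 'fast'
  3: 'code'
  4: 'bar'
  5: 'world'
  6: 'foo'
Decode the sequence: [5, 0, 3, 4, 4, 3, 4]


Look up each index in the dictionary:
  5 -> 'world'
  0 -> 'data'
  3 -> 'code'
  4 -> 'bar'
  4 -> 'bar'
  3 -> 'code'
  4 -> 'bar'

Decoded: "world data code bar bar code bar"


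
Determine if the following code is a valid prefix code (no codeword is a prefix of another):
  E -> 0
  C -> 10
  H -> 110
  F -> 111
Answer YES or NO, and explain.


Checking each pair (does one codeword prefix another?):
  E='0' vs C='10': no prefix
  E='0' vs H='110': no prefix
  E='0' vs F='111': no prefix
  C='10' vs E='0': no prefix
  C='10' vs H='110': no prefix
  C='10' vs F='111': no prefix
  H='110' vs E='0': no prefix
  H='110' vs C='10': no prefix
  H='110' vs F='111': no prefix
  F='111' vs E='0': no prefix
  F='111' vs C='10': no prefix
  F='111' vs H='110': no prefix
No violation found over all pairs.

YES -- this is a valid prefix code. No codeword is a prefix of any other codeword.


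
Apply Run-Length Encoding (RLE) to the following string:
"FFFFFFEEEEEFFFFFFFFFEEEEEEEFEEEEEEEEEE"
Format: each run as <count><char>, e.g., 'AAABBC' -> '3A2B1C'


Scanning runs left to right:
  i=0: run of 'F' x 6 -> '6F'
  i=6: run of 'E' x 5 -> '5E'
  i=11: run of 'F' x 9 -> '9F'
  i=20: run of 'E' x 7 -> '7E'
  i=27: run of 'F' x 1 -> '1F'
  i=28: run of 'E' x 10 -> '10E'

RLE = 6F5E9F7E1F10E


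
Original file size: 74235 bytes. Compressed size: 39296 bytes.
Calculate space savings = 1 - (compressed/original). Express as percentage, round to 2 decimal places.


ratio = compressed/original = 39296/74235 = 0.529346
savings = 1 - ratio = 1 - 0.529346 = 0.470654
as a percentage: 0.470654 * 100 = 47.07%

Space savings = 1 - 39296/74235 = 47.07%


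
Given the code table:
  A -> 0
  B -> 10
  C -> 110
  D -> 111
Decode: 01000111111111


Decoding:
0 -> A
10 -> B
0 -> A
0 -> A
111 -> D
111 -> D
111 -> D


Result: ABAADDD


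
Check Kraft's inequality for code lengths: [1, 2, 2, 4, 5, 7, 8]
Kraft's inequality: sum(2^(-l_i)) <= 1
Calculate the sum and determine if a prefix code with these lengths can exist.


Sum = 2^(-1) + 2^(-2) + 2^(-2) + 2^(-4) + 2^(-5) + 2^(-7) + 2^(-8)
    = 0.5 + 0.25 + 0.25 + 0.0625 + 0.03125 + 0.0078125 + 0.00390625
    = 283/256 = 1.10546875
Since 1.10546875 > 1, Kraft's inequality is NOT satisfied.
A prefix code with these lengths CANNOT exist.

Kraft sum = 1.10546875. Not satisfied.


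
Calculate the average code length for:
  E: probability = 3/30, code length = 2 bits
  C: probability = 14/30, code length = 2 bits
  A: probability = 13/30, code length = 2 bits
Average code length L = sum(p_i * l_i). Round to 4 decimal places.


Weighted contributions p_i * l_i:
  E: (3/30) * 2 = 6/30
  C: (14/30) * 2 = 28/30
  A: (13/30) * 2 = 26/30
Sum = (6 + 28 + 26)/30 = 60/30

L = 60/30 = 2.0000 bits/symbol


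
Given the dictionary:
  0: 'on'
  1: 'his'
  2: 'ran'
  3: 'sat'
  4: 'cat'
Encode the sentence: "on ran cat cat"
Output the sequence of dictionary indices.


Look up each word in the dictionary:
  'on' -> 0
  'ran' -> 2
  'cat' -> 4
  'cat' -> 4

Encoded: [0, 2, 4, 4]


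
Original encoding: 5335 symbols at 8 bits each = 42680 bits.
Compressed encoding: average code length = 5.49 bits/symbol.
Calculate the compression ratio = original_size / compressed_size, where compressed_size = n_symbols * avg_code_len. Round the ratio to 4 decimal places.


original_size = n_symbols * orig_bits = 5335 * 8 = 42680 bits
compressed_size = n_symbols * avg_code_len = 5335 * 5.49 = 29289.15 bits
ratio = original_size / compressed_size = 42680 / 29289.15 = 1.4572

Compression ratio = 1.4572


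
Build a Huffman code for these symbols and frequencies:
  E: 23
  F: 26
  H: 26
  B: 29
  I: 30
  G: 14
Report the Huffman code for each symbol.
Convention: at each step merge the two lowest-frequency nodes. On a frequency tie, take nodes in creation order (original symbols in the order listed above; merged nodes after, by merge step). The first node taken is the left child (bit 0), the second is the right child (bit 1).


Huffman tree construction:
Step 1: Merge G(14) + E(23) = 37
Step 2: Merge F(26) + H(26) = 52
Step 3: Merge B(29) + I(30) = 59
Step 4: Merge (G+E)(37) + (F+H)(52) = 89
Step 5: Merge (B+I)(59) + ((G+E)+(F+H))(89) = 148
Read each symbol's code off the tree from the root (left child = 0, right child = 1).

Codes:
  E: 101 (length 3)
  F: 110 (length 3)
  H: 111 (length 3)
  B: 00 (length 2)
  I: 01 (length 2)
  G: 100 (length 3)
Average code length: 385/148 = 2.6014 bits/symbol


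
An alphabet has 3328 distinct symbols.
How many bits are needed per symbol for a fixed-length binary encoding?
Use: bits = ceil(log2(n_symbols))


log2(3328) = 11.7004
Bracket: 2^11 = 2048 < 3328 <= 2^12 = 4096
So ceil(log2(3328)) = 12

bits = ceil(log2(3328)) = ceil(11.7004) = 12 bits


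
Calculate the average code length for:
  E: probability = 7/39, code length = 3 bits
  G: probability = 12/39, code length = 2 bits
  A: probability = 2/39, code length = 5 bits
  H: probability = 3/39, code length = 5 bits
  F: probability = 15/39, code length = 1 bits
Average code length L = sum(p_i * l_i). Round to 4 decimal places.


Weighted contributions p_i * l_i:
  E: (7/39) * 3 = 21/39
  G: (12/39) * 2 = 24/39
  A: (2/39) * 5 = 10/39
  H: (3/39) * 5 = 15/39
  F: (15/39) * 1 = 15/39
Sum = (21 + 24 + 10 + 15 + 15)/39 = 85/39

L = 85/39 = 2.1795 bits/symbol


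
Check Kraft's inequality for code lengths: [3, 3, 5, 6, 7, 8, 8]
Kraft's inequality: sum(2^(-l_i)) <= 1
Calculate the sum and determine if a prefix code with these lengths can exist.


Sum = 2^(-3) + 2^(-3) + 2^(-5) + 2^(-6) + 2^(-7) + 2^(-8) + 2^(-8)
    = 0.125 + 0.125 + 0.03125 + 0.015625 + 0.0078125 + 0.00390625 + 0.00390625
    = 80/256 = 0.3125
Since 0.3125 <= 1, Kraft's inequality IS satisfied.
A prefix code with these lengths CAN exist.

Kraft sum = 0.3125. Satisfied.


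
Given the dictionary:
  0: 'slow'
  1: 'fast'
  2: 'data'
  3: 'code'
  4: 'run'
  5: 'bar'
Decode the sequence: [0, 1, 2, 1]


Look up each index in the dictionary:
  0 -> 'slow'
  1 -> 'fast'
  2 -> 'data'
  1 -> 'fast'

Decoded: "slow fast data fast"


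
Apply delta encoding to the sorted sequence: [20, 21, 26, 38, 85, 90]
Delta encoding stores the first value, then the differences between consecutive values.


First value: 20
Deltas:
  21 - 20 = 1
  26 - 21 = 5
  38 - 26 = 12
  85 - 38 = 47
  90 - 85 = 5


Delta encoded: [20, 1, 5, 12, 47, 5]


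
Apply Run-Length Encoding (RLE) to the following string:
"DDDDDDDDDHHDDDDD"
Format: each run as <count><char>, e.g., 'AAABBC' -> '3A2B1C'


Scanning runs left to right:
  i=0: run of 'D' x 9 -> '9D'
  i=9: run of 'H' x 2 -> '2H'
  i=11: run of 'D' x 5 -> '5D'

RLE = 9D2H5D


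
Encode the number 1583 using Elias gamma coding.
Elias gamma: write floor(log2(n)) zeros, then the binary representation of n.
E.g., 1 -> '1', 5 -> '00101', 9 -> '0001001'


num_bits = floor(log2(1583)) + 1 = 11
leading_zeros = num_bits - 1 = 10
binary(1583) = 11000101111

Elias gamma(1583) = '0000000000' + '11000101111' = 000000000011000101111 (21 bits)


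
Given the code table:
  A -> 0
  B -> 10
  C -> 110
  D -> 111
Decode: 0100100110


Decoding:
0 -> A
10 -> B
0 -> A
10 -> B
0 -> A
110 -> C


Result: ABABAC


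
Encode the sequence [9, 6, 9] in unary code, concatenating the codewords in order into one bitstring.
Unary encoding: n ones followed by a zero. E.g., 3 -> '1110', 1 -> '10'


Encode each number as n ones followed by a terminating 0:
  9 -> 1111111110 (10 bits)
  6 -> 1111110 (7 bits)
  9 -> 1111111110 (10 bits)
Total length = 10 + 7 + 10 = 27 bits.

Unary([9, 6, 9]) = 111111111011111101111111110 (27 bits)


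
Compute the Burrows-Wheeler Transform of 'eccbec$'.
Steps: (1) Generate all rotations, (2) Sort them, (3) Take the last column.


Rotations (sorted):
  0: $eccbec -> last char: c
  1: bec$ecc -> last char: c
  2: c$eccbe -> last char: e
  3: cbec$ec -> last char: c
  4: ccbec$e -> last char: e
  5: ec$eccb -> last char: b
  6: eccbec$ -> last char: $


BWT = cceceb$


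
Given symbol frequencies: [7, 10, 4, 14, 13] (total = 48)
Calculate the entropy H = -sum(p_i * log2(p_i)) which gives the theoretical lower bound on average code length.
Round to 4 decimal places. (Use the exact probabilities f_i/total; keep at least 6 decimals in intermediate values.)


Per-symbol terms -p_i * log2(p_i) with p_i = f_i/48:
  p = 7/48 = 0.145833: log2(p) = -2.777608, -p*log2(p) = 0.405068
  p = 10/48 = 0.208333: log2(p) = -2.263034, -p*log2(p) = 0.471466
  p = 4/48 = 0.083333: log2(p) = -3.584963, -p*log2(p) = 0.298747
  p = 14/48 = 0.291667: log2(p) = -1.777608, -p*log2(p) = 0.518469
  p = 13/48 = 0.270833: log2(p) = -1.884523, -p*log2(p) = 0.510392
H = 0.405068 + 0.471466 + 0.298747 + 0.518469 + 0.510392 = 2.204142

H = 2.2041 bits/symbol


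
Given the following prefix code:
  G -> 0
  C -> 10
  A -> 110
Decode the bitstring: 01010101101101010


Decoding step by step:
Bits 0 -> G
Bits 10 -> C
Bits 10 -> C
Bits 10 -> C
Bits 110 -> A
Bits 110 -> A
Bits 10 -> C
Bits 10 -> C


Decoded message: GCCCAACC


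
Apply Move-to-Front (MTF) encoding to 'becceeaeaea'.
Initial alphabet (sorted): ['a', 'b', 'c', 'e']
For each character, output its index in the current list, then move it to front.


MTF encoding:
'b': index 1 in ['a', 'b', 'c', 'e'] -> ['b', 'a', 'c', 'e']
'e': index 3 in ['b', 'a', 'c', 'e'] -> ['e', 'b', 'a', 'c']
'c': index 3 in ['e', 'b', 'a', 'c'] -> ['c', 'e', 'b', 'a']
'c': index 0 in ['c', 'e', 'b', 'a'] -> ['c', 'e', 'b', 'a']
'e': index 1 in ['c', 'e', 'b', 'a'] -> ['e', 'c', 'b', 'a']
'e': index 0 in ['e', 'c', 'b', 'a'] -> ['e', 'c', 'b', 'a']
'a': index 3 in ['e', 'c', 'b', 'a'] -> ['a', 'e', 'c', 'b']
'e': index 1 in ['a', 'e', 'c', 'b'] -> ['e', 'a', 'c', 'b']
'a': index 1 in ['e', 'a', 'c', 'b'] -> ['a', 'e', 'c', 'b']
'e': index 1 in ['a', 'e', 'c', 'b'] -> ['e', 'a', 'c', 'b']
'a': index 1 in ['e', 'a', 'c', 'b'] -> ['a', 'e', 'c', 'b']


Output: [1, 3, 3, 0, 1, 0, 3, 1, 1, 1, 1]


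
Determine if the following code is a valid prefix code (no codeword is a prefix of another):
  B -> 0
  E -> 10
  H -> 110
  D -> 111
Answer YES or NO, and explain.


Checking each pair (does one codeword prefix another?):
  B='0' vs E='10': no prefix
  B='0' vs H='110': no prefix
  B='0' vs D='111': no prefix
  E='10' vs B='0': no prefix
  E='10' vs H='110': no prefix
  E='10' vs D='111': no prefix
  H='110' vs B='0': no prefix
  H='110' vs E='10': no prefix
  H='110' vs D='111': no prefix
  D='111' vs B='0': no prefix
  D='111' vs E='10': no prefix
  D='111' vs H='110': no prefix
No violation found over all pairs.

YES -- this is a valid prefix code. No codeword is a prefix of any other codeword.


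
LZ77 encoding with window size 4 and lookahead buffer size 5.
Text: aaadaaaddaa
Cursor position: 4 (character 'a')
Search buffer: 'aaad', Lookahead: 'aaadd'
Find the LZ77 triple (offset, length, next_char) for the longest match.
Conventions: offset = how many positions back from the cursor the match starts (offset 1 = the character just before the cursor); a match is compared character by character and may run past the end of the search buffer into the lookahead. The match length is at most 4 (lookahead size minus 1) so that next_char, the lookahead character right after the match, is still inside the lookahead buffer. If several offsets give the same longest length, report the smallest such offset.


Try each offset into the search buffer:
  offset=1 (pos 3, char 'd'): match length 0
  offset=2 (pos 2, char 'a'): match length 1
  offset=3 (pos 1, char 'a'): match length 2
  offset=4 (pos 0, char 'a'): match length 4
Longest match has length 4 at offset 4.
next_char = character at position 4 + 4 = 8 -> 'd'

Best match: offset=4, length=4 (matching 'aaad' starting at position 0)
LZ77 triple: (4, 4, 'd')


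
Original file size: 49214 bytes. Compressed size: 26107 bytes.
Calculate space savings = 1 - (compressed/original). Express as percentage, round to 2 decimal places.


ratio = compressed/original = 26107/49214 = 0.530479
savings = 1 - ratio = 1 - 0.530479 = 0.469521
as a percentage: 0.469521 * 100 = 46.95%

Space savings = 1 - 26107/49214 = 46.95%


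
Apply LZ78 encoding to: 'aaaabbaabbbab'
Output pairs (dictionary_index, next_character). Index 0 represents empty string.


LZ78 encoding steps:
Dictionary: {0: ''}
Step 1: w='' (idx 0), next='a' -> output (0, 'a'), add 'a' as idx 1
Step 2: w='a' (idx 1), next='a' -> output (1, 'a'), add 'aa' as idx 2
Step 3: w='a' (idx 1), next='b' -> output (1, 'b'), add 'ab' as idx 3
Step 4: w='' (idx 0), next='b' -> output (0, 'b'), add 'b' as idx 4
Step 5: w='aa' (idx 2), next='b' -> output (2, 'b'), add 'aab' as idx 5
Step 6: w='b' (idx 4), next='b' -> output (4, 'b'), add 'bb' as idx 6
Step 7: w='ab' (idx 3), end of input -> output (3, '')


Encoded: [(0, 'a'), (1, 'a'), (1, 'b'), (0, 'b'), (2, 'b'), (4, 'b'), (3, '')]
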